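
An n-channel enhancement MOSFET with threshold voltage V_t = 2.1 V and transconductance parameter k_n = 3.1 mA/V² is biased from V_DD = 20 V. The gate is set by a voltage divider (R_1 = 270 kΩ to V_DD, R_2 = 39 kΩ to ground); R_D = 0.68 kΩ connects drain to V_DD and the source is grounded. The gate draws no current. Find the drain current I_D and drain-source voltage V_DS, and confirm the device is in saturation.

V_G = V_DD·R_2/(R_1+R_2) = 20×39/309 = 2.52 V. With the source grounded, V_GS = V_G = 2.52 V.
Assume saturation: I_D = (k_n/2)(V_GS − V_t)² = (3.1/2)×(2.52 − 2.1)² = 1.55×0.424² = 0.279 mA.
V_DS = V_DD − I_D·R_D = 20 − 0.279×0.68 = 19.8 V.
Saturation requires V_DS ≥ V_GS − V_t = 0.424 V; 19.8 ≥ 0.424 ✓.

I_D ≈ 0.28 mA, V_DS ≈ 20 V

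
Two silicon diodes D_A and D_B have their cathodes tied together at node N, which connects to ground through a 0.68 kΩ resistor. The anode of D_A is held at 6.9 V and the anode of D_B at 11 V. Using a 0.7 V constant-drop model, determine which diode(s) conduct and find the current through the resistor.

Only D_B conducts; I_R ≈ 15 mA

Assume both conduct. Then node N would need to be at both 6.9−0.7 = 6.2 V and 11−0.7 = 10.3 V, which is impossible.
Assume only D_B conducts: V_N = 11 − 0.7 = 10.3 V, so I_R = 10.3/0.68 = 15.1 mA.
Check D_A: its anode-to-cathode voltage is 6.9 − 10.3 = -3.4 V < 0.7 V, so it is off. The assumption is consistent.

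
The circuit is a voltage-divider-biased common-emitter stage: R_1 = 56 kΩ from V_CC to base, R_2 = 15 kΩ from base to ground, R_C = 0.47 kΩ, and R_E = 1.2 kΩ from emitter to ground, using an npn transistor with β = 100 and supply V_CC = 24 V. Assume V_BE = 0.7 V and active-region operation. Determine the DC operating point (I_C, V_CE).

I_C ≈ 3.3 mA, V_CE ≈ 18 V

Thevenize the base divider: V_Th = V_CC·R_2/(R_1+R_2) = 24×15/71 = 5.07 V, R_Th = R_1‖R_2 = 11.8 kΩ.
Base-emitter loop: V_Th = I_B·R_Th + V_BE + (β+1)I_B·R_E, so I_B = (5.07 − 0.7) / (11.8 + 101×1.2) = 0.0329 mA.
I_C = β·I_B = 100×0.0329 = 3.29 mA, and I_E = (β+1)I_B = 3.32 mA.
V_CE = V_CC − I_C·R_C − I_E·R_E = 24 − 3.29×0.47 − 3.32×1.2 = 18.5 V.
V_CE = 18.5 V > 0.2 V confirms active-region operation.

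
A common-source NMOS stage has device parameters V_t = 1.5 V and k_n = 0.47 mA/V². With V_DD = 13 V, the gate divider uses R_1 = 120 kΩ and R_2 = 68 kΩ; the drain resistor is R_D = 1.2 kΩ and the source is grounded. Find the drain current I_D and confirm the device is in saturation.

V_G = V_DD·R_2/(R_1+R_2) = 13×68/188 = 4.7 V. With the source grounded, V_GS = V_G = 4.7 V.
Assume saturation: I_D = (k_n/2)(V_GS − V_t)² = (0.47/2)×(4.7 − 1.5)² = 0.235×3.2² = 2.41 mA.
V_DS = V_DD − I_D·R_D = 13 − 2.41×1.2 = 10.1 V.
Saturation requires V_DS ≥ V_GS − V_t = 3.2 V; 10.1 ≥ 3.2 ✓.

I_D ≈ 2.4 mA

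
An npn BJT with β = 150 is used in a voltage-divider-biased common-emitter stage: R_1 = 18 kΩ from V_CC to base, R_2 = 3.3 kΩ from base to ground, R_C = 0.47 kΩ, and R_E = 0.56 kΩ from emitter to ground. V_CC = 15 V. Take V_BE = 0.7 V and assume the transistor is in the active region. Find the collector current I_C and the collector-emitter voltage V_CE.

Thevenize the base divider: V_Th = V_CC·R_2/(R_1+R_2) = 15×3.3/21.3 = 2.32 V, R_Th = R_1‖R_2 = 2.79 kΩ.
Base-emitter loop: V_Th = I_B·R_Th + V_BE + (β+1)I_B·R_E, so I_B = (2.32 − 0.7) / (2.79 + 151×0.56) = 0.0186 mA.
I_C = β·I_B = 150×0.0186 = 2.79 mA, and I_E = (β+1)I_B = 2.81 mA.
V_CE = V_CC − I_C·R_C − I_E·R_E = 15 − 2.79×0.47 − 2.81×0.56 = 12.1 V.
V_CE = 12.1 V > 0.2 V confirms active-region operation.

I_C ≈ 2.8 mA, V_CE ≈ 12 V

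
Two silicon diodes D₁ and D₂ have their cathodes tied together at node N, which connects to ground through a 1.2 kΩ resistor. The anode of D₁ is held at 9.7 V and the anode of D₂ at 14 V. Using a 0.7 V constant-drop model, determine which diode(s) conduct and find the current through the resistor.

Only D₂ conducts; I_R ≈ 11 mA

Assume both conduct. Then node N would need to be at both 9.7−0.7 = 9 V and 14−0.7 = 13.3 V, which is impossible.
Assume only D₂ conducts: V_N = 14 − 0.7 = 13.3 V, so I_R = 13.3/1.2 = 11.1 mA.
Check D₁: its anode-to-cathode voltage is 9.7 − 13.3 = -3.6 V < 0.7 V, so it is off. The assumption is consistent.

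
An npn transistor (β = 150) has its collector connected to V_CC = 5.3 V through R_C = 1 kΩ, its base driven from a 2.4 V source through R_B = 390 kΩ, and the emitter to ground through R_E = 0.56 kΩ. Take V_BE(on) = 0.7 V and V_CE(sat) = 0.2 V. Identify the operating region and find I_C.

Assume active. Base-emitter loop: I_B = (V_BB − V_BE)/(R_B + (β+1)R_E) = (2.4 − 0.7)/(390 + 151×0.56) = 0.00358 mA.
I_C = β·I_B = 150×0.00358 = 0.537 mA.
V_CE = V_CC − I_C·R_C − I_E·R_E = 5.3 − 0.537×1 − 0.541×0.56 = 4.46 V > V_CE(sat), so the active-region assumption holds.

active; I_C ≈ 0.54 mA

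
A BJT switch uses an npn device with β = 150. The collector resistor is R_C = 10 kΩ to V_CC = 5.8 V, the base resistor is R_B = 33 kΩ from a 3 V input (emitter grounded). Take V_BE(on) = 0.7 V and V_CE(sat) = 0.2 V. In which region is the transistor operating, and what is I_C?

saturation; I_C ≈ 0.56 mA

Assume active: I_B = (3 − 0.7)/33 = 0.0697 mA, giving I_C = β·I_B = 10.5 mA.
But then V_CE = 5.8 − 10.5×10 = -98.7 V < V_CE(sat) = 0.2 V — impossible in the active region.
So the transistor is saturated. With V_CE = 0.2 V, I_C = (V_CC − 0.2)/R_C = 5.6/10 = 0.56 mA.
Check: β·I_B = 10.5 mA > I_C = 0.56 mA, confirming saturation.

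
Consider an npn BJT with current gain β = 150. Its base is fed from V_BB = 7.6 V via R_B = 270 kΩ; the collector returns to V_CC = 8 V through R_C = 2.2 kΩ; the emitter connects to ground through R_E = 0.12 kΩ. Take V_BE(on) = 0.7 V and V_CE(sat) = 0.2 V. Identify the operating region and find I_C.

Assume active: I_B = (7.6 − 0.7)/(270 + 151×0.12) = 0.0239 mA, I_C = β·I_B = 3.59 mA.
Then V_CE = 8 − 3.59×2.2 − 3.62×0.12 = -0.337 V < 0.2 V — the active assumption fails.
Re-solve with V_CE = 0.2 V. KCL at the emitter: V_E/R_E = (V_BB−0.7−V_E)/R_B + (V_CC−0.2−V_E)/R_C, giving V_E = 0.406 V.
I_C = (V_CC − 0.2 − V_E)/R_C = (7.8 − 0.406)/2.2 = 3.36 mA.
Check: I_B = (6.9 − 0.406)/270 = 0.0241 mA, and β·I_B = 3.61 mA > I_C, confirming saturation.

saturation; I_C ≈ 3.4 mA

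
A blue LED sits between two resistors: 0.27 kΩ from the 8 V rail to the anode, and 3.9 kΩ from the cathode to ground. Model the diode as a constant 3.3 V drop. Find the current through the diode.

The two resistors are in series with the diode, so KVL gives 8 = I·0.27 + 3.3 + I·3.9.
I = (8 − 3.3) / (0.27 + 3.9) kΩ = 4.7 / 4.17 = 1.13 mA.

I ≈ 1.1 mA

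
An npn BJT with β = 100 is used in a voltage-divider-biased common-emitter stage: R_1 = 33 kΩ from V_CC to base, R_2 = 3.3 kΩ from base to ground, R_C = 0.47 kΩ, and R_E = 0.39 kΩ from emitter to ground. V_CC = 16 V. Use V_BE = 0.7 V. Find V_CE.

V_CE ≈ 14 V

Thevenize the base divider: V_Th = V_CC·R_2/(R_1+R_2) = 16×3.3/36.3 = 1.45 V, R_Th = R_1‖R_2 = 3 kΩ.
Base-emitter loop: V_Th = I_B·R_Th + V_BE + (β+1)I_B·R_E, so I_B = (1.45 − 0.7) / (3 + 101×0.39) = 0.0178 mA.
I_C = β·I_B = 100×0.0178 = 1.78 mA, and I_E = (β+1)I_B = 1.8 mA.
V_CE = V_CC − I_C·R_C − I_E·R_E = 16 − 1.78×0.47 − 1.8×0.39 = 14.5 V.
V_CE = 14.5 V > 0.2 V confirms active-region operation.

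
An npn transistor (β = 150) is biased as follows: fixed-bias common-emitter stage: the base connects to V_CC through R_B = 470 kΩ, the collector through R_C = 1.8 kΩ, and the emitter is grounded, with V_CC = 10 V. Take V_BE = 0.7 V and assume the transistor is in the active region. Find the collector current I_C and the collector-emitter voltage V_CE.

I_C ≈ 3 mA, V_CE ≈ 4.7 V

Base loop: V_CC = I_B·R_B + V_BE, so I_B = (10 − 0.7)/470 kΩ = 0.0198 mA.
In the active region I_C = β·I_B = 150 × 0.0198 = 2.97 mA.
Collector loop: V_CE = V_CC − I_C·R_C = 10 − 2.97×1.8 = 4.66 V.
Since V_CE = 4.66 V > V_CE(sat) ≈ 0.2 V, the transistor is in the active region as assumed.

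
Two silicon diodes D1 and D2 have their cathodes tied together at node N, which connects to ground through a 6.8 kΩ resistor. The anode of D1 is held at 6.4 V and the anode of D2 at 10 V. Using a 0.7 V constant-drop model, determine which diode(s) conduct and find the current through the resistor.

Assume both conduct. Then node N would need to be at both 6.4−0.7 = 5.7 V and 10−0.7 = 9.3 V, which is impossible.
Assume only D2 conducts: V_N = 10 − 0.7 = 9.3 V, so I_R = 9.3/6.8 = 1.37 mA.
Check D1: its anode-to-cathode voltage is 6.4 − 9.3 = -2.9 V < 0.7 V, so it is off. The assumption is consistent.

Only D2 conducts; I_R ≈ 1.4 mA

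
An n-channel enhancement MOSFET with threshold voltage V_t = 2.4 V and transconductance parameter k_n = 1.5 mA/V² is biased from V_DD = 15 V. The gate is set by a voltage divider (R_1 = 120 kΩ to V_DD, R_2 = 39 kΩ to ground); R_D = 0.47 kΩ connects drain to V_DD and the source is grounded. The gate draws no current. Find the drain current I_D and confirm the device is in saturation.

V_G = V_DD·R_2/(R_1+R_2) = 15×39/159 = 3.68 V. With the source grounded, V_GS = V_G = 3.68 V.
Assume saturation: I_D = (k_n/2)(V_GS − V_t)² = (1.5/2)×(3.68 − 2.4)² = 0.75×1.28² = 1.23 mA.
V_DS = V_DD − I_D·R_D = 15 − 1.23×0.47 = 14.4 V.
Saturation requires V_DS ≥ V_GS − V_t = 1.28 V; 14.4 ≥ 1.28 ✓.

I_D ≈ 1.2 mA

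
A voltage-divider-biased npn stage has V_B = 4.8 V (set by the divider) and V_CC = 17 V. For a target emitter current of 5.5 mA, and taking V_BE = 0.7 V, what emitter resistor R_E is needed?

R_E ≈ 0.75 kΩ

V_E = V_B − V_BE = 4.8 − 0.7 = 4.1 V.
R_E = V_E / I_E = 4.1 / 5.5 = 0.745 kΩ.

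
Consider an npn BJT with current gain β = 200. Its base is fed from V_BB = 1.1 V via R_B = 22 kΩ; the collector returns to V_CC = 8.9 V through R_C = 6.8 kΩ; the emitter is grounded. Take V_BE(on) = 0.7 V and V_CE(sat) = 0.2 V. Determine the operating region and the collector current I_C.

saturation; I_C ≈ 1.3 mA

Assume active: I_B = (1.1 − 0.7)/22 = 0.0182 mA, giving I_C = β·I_B = 3.64 mA.
But then V_CE = 8.9 − 3.64×6.8 = -15.8 V < V_CE(sat) = 0.2 V — impossible in the active region.
So the transistor is saturated. With V_CE = 0.2 V, I_C = (V_CC − 0.2)/R_C = 8.7/6.8 = 1.28 mA.
Check: β·I_B = 3.64 mA > I_C = 1.28 mA, confirming saturation.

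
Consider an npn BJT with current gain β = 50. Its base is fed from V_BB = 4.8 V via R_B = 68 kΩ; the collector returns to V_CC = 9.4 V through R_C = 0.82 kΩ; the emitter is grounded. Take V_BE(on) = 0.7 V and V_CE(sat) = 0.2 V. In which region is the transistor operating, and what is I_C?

active; I_C ≈ 3 mA

Assume active. Base-emitter loop: I_B = (V_BB − V_BE)/R_B = (4.8 − 0.7)/68 = 0.0603 mA.
I_C = β·I_B = 50×0.0603 = 3.01 mA.
V_CE = V_CC − I_C·R_C = 9.4 − 3.01×0.82 = 6.93 V > V_CE(sat), so the active-region assumption holds.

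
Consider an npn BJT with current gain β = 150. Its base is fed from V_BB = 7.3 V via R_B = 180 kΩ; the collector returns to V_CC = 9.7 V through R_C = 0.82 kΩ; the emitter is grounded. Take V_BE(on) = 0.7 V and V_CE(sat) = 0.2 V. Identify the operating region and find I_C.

active; I_C ≈ 5.5 mA

Assume active. Base-emitter loop: I_B = (V_BB − V_BE)/R_B = (7.3 − 0.7)/180 = 0.0367 mA.
I_C = β·I_B = 150×0.0367 = 5.5 mA.
V_CE = V_CC − I_C·R_C = 9.7 − 5.5×0.82 = 5.19 V > V_CE(sat), so the active-region assumption holds.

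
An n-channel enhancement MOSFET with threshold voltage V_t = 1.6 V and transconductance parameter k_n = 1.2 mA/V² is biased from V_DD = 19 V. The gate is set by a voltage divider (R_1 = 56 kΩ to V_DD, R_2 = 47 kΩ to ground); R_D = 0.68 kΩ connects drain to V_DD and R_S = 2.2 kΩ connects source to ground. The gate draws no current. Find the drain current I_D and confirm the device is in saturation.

I_D ≈ 2.3 mA

V_G = V_DD·R_2/(R_1+R_2) = 19×47/103 = 8.67 V.
Assume saturation: I_D = (k_n/2)(V_GS − V_t)² with V_GS = V_G − I_D·R_S = 8.67 − 2.2·I_D.
Substituting gives 2.9·I_D² − 19.7·I_D + 30 = 0, with roots I_D = 2.32 or 4.45 mA.
The root I_D = 4.45 mA gives V_GS = -1.12 V ≤ V_t, so take I_D = 2.32 mA.
Then V_GS = 3.57 V and V_DS = V_DD − I_D(R_D+R_S) = 19 − 2.32×2.88 = 12.3 V.
Saturation requires V_DS ≥ V_GS − V_t = 1.97 V; 12.3 ≥ 1.97 ✓.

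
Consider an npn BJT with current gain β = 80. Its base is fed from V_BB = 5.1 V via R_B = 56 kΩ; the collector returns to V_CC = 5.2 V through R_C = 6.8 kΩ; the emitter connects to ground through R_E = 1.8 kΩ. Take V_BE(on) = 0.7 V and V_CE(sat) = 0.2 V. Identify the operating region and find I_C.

saturation; I_C ≈ 0.57 mA

Assume active: I_B = (5.1 − 0.7)/(56 + 81×1.8) = 0.0218 mA, I_C = β·I_B = 1.74 mA.
Then V_CE = 5.2 − 1.74×6.8 − 1.77×1.8 = -9.84 V < 0.2 V — the active assumption fails.
Re-solve with V_CE = 0.2 V. KCL at the emitter: V_E/R_E = (V_BB−0.7−V_E)/R_B + (V_CC−0.2−V_E)/R_C, giving V_E = 1.13 V.
I_C = (V_CC − 0.2 − V_E)/R_C = (5 − 1.13)/6.8 = 0.569 mA.
Check: I_B = (4.4 − 1.13)/56 = 0.0584 mA, and β·I_B = 4.67 mA > I_C, confirming saturation.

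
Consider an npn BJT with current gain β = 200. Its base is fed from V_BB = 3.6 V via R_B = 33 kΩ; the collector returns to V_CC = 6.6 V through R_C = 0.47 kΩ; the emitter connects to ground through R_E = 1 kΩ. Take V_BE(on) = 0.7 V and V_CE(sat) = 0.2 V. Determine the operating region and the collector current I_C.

active; I_C ≈ 2.5 mA

Assume active. Base-emitter loop: I_B = (V_BB − V_BE)/(R_B + (β+1)R_E) = (3.6 − 0.7)/(33 + 201×1) = 0.0124 mA.
I_C = β·I_B = 200×0.0124 = 2.48 mA.
V_CE = V_CC − I_C·R_C − I_E·R_E = 6.6 − 2.48×0.47 − 2.49×1 = 2.94 V > V_CE(sat), so the active-region assumption holds.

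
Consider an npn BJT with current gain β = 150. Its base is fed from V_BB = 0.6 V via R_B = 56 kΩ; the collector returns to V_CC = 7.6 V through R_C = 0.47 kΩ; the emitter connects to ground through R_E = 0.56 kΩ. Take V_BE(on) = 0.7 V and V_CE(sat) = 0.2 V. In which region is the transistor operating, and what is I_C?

cutoff; I_C ≈ 0

V_BB = 0.6 V ≤ V_BE(on) = 0.7 V, so the base-emitter junction is not forward biased.
The transistor is in cutoff: I_B = I_C = 0.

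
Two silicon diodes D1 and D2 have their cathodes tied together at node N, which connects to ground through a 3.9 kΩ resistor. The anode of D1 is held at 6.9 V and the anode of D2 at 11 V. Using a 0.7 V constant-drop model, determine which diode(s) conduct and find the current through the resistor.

Only D2 conducts; I_R ≈ 2.6 mA

Assume both conduct. Then node N would need to be at both 6.9−0.7 = 6.2 V and 11−0.7 = 10.3 V, which is impossible.
Assume only D2 conducts: V_N = 11 − 0.7 = 10.3 V, so I_R = 10.3/3.9 = 2.64 mA.
Check D1: its anode-to-cathode voltage is 6.9 − 10.3 = -3.4 V < 0.7 V, so it is off. The assumption is consistent.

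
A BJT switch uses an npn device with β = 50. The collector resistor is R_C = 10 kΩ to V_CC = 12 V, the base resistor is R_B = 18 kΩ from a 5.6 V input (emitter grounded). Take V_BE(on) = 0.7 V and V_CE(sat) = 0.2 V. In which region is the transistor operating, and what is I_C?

Assume active: I_B = (5.6 − 0.7)/18 = 0.272 mA, giving I_C = β·I_B = 13.6 mA.
But then V_CE = 12 − 13.6×10 = -124 V < V_CE(sat) = 0.2 V — impossible in the active region.
So the transistor is saturated. With V_CE = 0.2 V, I_C = (V_CC − 0.2)/R_C = 11.8/10 = 1.18 mA.
Check: β·I_B = 13.6 mA > I_C = 1.18 mA, confirming saturation.

saturation; I_C ≈ 1.2 mA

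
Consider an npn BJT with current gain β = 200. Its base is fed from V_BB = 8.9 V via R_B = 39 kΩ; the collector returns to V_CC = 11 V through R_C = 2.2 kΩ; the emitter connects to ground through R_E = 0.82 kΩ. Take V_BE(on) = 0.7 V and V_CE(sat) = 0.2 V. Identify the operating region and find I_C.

saturation; I_C ≈ 3.5 mA

Assume active: I_B = (8.9 − 0.7)/(39 + 201×0.82) = 0.0402 mA, I_C = β·I_B = 8.05 mA.
Then V_CE = 11 − 8.05×2.2 − 8.09×0.82 = -13.3 V < 0.2 V — the active assumption fails.
Re-solve with V_CE = 0.2 V. KCL at the emitter: V_E/R_E = (V_BB−0.7−V_E)/R_B + (V_CC−0.2−V_E)/R_C, giving V_E = 3.01 V.
I_C = (V_CC − 0.2 − V_E)/R_C = (10.8 − 3.01)/2.2 = 3.54 mA.
Check: I_B = (8.2 − 3.01)/39 = 0.133 mA, and β·I_B = 26.6 mA > I_C, confirming saturation.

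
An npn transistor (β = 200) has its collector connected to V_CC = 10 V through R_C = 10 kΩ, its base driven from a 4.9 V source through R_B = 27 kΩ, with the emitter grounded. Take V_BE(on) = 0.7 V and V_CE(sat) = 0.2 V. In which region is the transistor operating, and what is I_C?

saturation; I_C ≈ 0.98 mA

Assume active: I_B = (4.9 − 0.7)/27 = 0.156 mA, giving I_C = β·I_B = 31.1 mA.
But then V_CE = 10 − 31.1×10 = -301 V < V_CE(sat) = 0.2 V — impossible in the active region.
So the transistor is saturated. With V_CE = 0.2 V, I_C = (V_CC − 0.2)/R_C = 9.8/10 = 0.98 mA.
Check: β·I_B = 31.1 mA > I_C = 0.98 mA, confirming saturation.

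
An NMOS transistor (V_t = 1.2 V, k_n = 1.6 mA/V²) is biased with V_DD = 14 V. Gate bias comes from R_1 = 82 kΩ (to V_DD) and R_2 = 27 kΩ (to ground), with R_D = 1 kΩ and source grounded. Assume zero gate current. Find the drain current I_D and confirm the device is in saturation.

I_D ≈ 4.1 mA

V_G = V_DD·R_2/(R_1+R_2) = 14×27/109 = 3.47 V. With the source grounded, V_GS = V_G = 3.47 V.
Assume saturation: I_D = (k_n/2)(V_GS − V_t)² = (1.6/2)×(3.47 − 1.2)² = 0.8×2.27² = 4.11 mA.
V_DS = V_DD − I_D·R_D = 14 − 4.11×1 = 9.89 V.
Saturation requires V_DS ≥ V_GS − V_t = 2.27 V; 9.89 ≥ 2.27 ✓.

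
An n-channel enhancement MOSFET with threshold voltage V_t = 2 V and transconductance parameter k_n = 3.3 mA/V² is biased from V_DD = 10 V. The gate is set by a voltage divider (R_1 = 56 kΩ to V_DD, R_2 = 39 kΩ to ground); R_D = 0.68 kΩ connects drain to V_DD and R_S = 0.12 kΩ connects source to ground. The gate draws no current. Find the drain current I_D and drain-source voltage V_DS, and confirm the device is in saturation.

V_G = V_DD·R_2/(R_1+R_2) = 10×39/95 = 4.11 V.
Assume saturation: I_D = (k_n/2)(V_GS − V_t)² with V_GS = V_G − I_D·R_S = 4.11 − 0.12·I_D.
Substituting gives 0.0238·I_D² − 1.83·I_D + 7.31 = 0, with roots I_D = 4.22 or 73 mA.
The root I_D = 73 mA gives V_GS = -4.65 V ≤ V_t, so take I_D = 4.22 mA.
Then V_GS = 3.6 V and V_DS = V_DD − I_D(R_D+R_S) = 10 − 4.22×0.8 = 6.62 V.
Saturation requires V_DS ≥ V_GS − V_t = 1.6 V; 6.62 ≥ 1.6 ✓.

I_D ≈ 4.2 mA, V_DS ≈ 6.6 V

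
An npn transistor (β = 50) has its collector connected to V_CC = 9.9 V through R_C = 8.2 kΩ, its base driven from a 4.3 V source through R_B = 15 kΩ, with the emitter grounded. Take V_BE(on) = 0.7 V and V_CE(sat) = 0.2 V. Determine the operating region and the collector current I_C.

saturation; I_C ≈ 1.2 mA

Assume active: I_B = (4.3 − 0.7)/15 = 0.24 mA, giving I_C = β·I_B = 12 mA.
But then V_CE = 9.9 − 12×8.2 = -88.5 V < V_CE(sat) = 0.2 V — impossible in the active region.
So the transistor is saturated. With V_CE = 0.2 V, I_C = (V_CC − 0.2)/R_C = 9.7/8.2 = 1.18 mA.
Check: β·I_B = 12 mA > I_C = 1.18 mA, confirming saturation.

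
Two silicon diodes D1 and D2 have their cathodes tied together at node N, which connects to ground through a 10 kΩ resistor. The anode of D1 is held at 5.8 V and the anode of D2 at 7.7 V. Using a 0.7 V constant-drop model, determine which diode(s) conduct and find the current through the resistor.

Only D2 conducts; I_R ≈ 0.7 mA

Assume both conduct. Then node N would need to be at both 5.8−0.7 = 5.1 V and 7.7−0.7 = 7 V, which is impossible.
Assume only D2 conducts: V_N = 7.7 − 0.7 = 7 V, so I_R = 7/10 = 0.7 mA.
Check D1: its anode-to-cathode voltage is 5.8 − 7 = -1.2 V < 0.7 V, so it is off. The assumption is consistent.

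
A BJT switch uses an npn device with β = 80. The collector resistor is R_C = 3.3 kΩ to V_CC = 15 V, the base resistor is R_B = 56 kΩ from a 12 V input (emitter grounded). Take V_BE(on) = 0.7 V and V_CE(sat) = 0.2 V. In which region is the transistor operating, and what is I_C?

Assume active: I_B = (12 − 0.7)/56 = 0.202 mA, giving I_C = β·I_B = 16.1 mA.
But then V_CE = 15 − 16.1×3.3 = -38.3 V < V_CE(sat) = 0.2 V — impossible in the active region.
So the transistor is saturated. With V_CE = 0.2 V, I_C = (V_CC − 0.2)/R_C = 14.8/3.3 = 4.48 mA.
Check: β·I_B = 16.1 mA > I_C = 4.48 mA, confirming saturation.

saturation; I_C ≈ 4.5 mA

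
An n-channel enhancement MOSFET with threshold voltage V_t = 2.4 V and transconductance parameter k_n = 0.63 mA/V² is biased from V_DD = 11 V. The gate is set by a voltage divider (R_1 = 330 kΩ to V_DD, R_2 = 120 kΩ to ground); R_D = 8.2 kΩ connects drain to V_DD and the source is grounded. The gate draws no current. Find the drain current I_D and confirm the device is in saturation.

V_G = V_DD·R_2/(R_1+R_2) = 11×120/450 = 2.93 V. With the source grounded, V_GS = V_G = 2.93 V.
Assume saturation: I_D = (k_n/2)(V_GS − V_t)² = (0.63/2)×(2.93 − 2.4)² = 0.315×0.533² = 0.0896 mA.
V_DS = V_DD − I_D·R_D = 11 − 0.0896×8.2 = 10.3 V.
Saturation requires V_DS ≥ V_GS − V_t = 0.533 V; 10.3 ≥ 0.533 ✓.

I_D ≈ 0.09 mA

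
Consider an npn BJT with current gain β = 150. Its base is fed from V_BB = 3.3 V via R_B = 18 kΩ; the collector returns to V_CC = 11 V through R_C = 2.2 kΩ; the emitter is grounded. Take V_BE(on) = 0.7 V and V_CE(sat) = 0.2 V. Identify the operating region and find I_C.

saturation; I_C ≈ 4.9 mA

Assume active: I_B = (3.3 − 0.7)/18 = 0.144 mA, giving I_C = β·I_B = 21.7 mA.
But then V_CE = 11 − 21.7×2.2 = -36.7 V < V_CE(sat) = 0.2 V — impossible in the active region.
So the transistor is saturated. With V_CE = 0.2 V, I_C = (V_CC − 0.2)/R_C = 10.8/2.2 = 4.91 mA.
Check: β·I_B = 21.7 mA > I_C = 4.91 mA, confirming saturation.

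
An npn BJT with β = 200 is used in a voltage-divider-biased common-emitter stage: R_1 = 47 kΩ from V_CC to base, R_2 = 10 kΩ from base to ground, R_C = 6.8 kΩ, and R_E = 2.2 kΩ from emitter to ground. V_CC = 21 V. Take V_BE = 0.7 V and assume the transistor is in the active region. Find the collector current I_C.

I_C ≈ 1.3 mA

Thevenize the base divider: V_Th = V_CC·R_2/(R_1+R_2) = 21×10/57 = 3.68 V, R_Th = R_1‖R_2 = 8.25 kΩ.
Base-emitter loop: V_Th = I_B·R_Th + V_BE + (β+1)I_B·R_E, so I_B = (3.68 − 0.7) / (8.25 + 201×2.2) = 0.00663 mA.
I_C = β·I_B = 200×0.00663 = 1.33 mA, and I_E = (β+1)I_B = 1.33 mA.
V_CE = V_CC − I_C·R_C − I_E·R_E = 21 − 1.33×6.8 − 1.33×2.2 = 9.06 V.
V_CE = 9.06 V > 0.2 V confirms active-region operation.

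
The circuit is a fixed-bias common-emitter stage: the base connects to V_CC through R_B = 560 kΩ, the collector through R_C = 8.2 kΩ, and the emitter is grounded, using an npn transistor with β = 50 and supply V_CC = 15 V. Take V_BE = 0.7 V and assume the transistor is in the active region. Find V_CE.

Base loop: V_CC = I_B·R_B + V_BE, so I_B = (15 − 0.7)/560 kΩ = 0.0255 mA.
In the active region I_C = β·I_B = 50 × 0.0255 = 1.28 mA.
Collector loop: V_CE = V_CC − I_C·R_C = 15 − 1.28×8.2 = 4.53 V.
Since V_CE = 4.53 V > V_CE(sat) ≈ 0.2 V, the transistor is in the active region as assumed.

V_CE ≈ 4.5 V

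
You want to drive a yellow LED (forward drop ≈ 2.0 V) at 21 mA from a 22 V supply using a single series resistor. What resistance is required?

The resistor drops V_S − V_D = 22 − 2.0 = 20 V at 21 mA.
R = 20 V / 21 mA = 0.952 kΩ.

R ≈ 0.95 kΩ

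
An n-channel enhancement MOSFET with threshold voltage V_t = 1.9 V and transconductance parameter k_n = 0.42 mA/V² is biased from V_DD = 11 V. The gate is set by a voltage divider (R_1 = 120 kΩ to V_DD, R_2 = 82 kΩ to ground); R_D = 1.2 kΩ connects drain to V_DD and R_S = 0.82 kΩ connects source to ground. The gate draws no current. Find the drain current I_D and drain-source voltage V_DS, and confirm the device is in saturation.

I_D ≈ 0.78 mA, V_DS ≈ 9.4 V

V_G = V_DD·R_2/(R_1+R_2) = 11×82/202 = 4.47 V.
Assume saturation: I_D = (k_n/2)(V_GS − V_t)² with V_GS = V_G − I_D·R_S = 4.47 − 0.82·I_D.
Substituting gives 0.141·I_D² − 1.88·I_D + 1.38 = 0, with roots I_D = 0.779 or 12.6 mA.
The root I_D = 12.6 mA gives V_GS = -5.83 V ≤ V_t, so take I_D = 0.779 mA.
Then V_GS = 3.83 V and V_DS = V_DD − I_D(R_D+R_S) = 11 − 0.779×2.02 = 9.43 V.
Saturation requires V_DS ≥ V_GS − V_t = 1.93 V; 9.43 ≥ 1.93 ✓.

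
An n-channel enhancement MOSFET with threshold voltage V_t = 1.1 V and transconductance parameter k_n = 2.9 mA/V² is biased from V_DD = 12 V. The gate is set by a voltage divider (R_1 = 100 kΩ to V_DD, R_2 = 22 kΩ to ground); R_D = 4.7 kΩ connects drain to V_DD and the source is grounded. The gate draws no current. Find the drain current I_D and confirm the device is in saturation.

I_D ≈ 1.6 mA

V_G = V_DD·R_2/(R_1+R_2) = 12×22/122 = 2.16 V. With the source grounded, V_GS = V_G = 2.16 V.
Assume saturation: I_D = (k_n/2)(V_GS − V_t)² = (2.9/2)×(2.16 − 1.1)² = 1.45×1.06² = 1.64 mA.
V_DS = V_DD − I_D·R_D = 12 − 1.64×4.7 = 4.29 V.
Saturation requires V_DS ≥ V_GS − V_t = 1.06 V; 4.29 ≥ 1.06 ✓.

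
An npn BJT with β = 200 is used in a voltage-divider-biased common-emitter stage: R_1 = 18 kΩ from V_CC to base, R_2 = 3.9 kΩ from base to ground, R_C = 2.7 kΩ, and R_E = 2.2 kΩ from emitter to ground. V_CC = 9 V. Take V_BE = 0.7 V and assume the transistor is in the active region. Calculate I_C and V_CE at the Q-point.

I_C ≈ 0.41 mA, V_CE ≈ 7 V

Thevenize the base divider: V_Th = V_CC·R_2/(R_1+R_2) = 9×3.9/21.9 = 1.6 V, R_Th = R_1‖R_2 = 3.21 kΩ.
Base-emitter loop: V_Th = I_B·R_Th + V_BE + (β+1)I_B·R_E, so I_B = (1.6 − 0.7) / (3.21 + 201×2.2) = 0.00203 mA.
I_C = β·I_B = 200×0.00203 = 0.405 mA, and I_E = (β+1)I_B = 0.407 mA.
V_CE = V_CC − I_C·R_C − I_E·R_E = 9 − 0.405×2.7 − 0.407×2.2 = 7.01 V.
V_CE = 7.01 V > 0.2 V confirms active-region operation.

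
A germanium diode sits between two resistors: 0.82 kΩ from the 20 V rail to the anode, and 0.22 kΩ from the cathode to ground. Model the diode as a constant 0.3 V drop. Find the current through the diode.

The two resistors are in series with the diode, so KVL gives 20 = I·0.82 + 0.3 + I·0.22.
I = (20 − 0.3) / (0.82 + 0.22) kΩ = 19.7 / 1.04 = 18.9 mA.

I ≈ 19 mA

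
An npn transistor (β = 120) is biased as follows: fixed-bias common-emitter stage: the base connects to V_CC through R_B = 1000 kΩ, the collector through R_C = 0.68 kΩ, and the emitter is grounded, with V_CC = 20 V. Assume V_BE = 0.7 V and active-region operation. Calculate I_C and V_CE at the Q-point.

Base loop: V_CC = I_B·R_B + V_BE, so I_B = (20 − 0.7)/1000 kΩ = 0.0193 mA.
In the active region I_C = β·I_B = 120 × 0.0193 = 2.32 mA.
Collector loop: V_CE = V_CC − I_C·R_C = 20 − 2.32×0.68 = 18.4 V.
Since V_CE = 18.4 V > V_CE(sat) ≈ 0.2 V, the transistor is in the active region as assumed.

I_C ≈ 2.3 mA, V_CE ≈ 18 V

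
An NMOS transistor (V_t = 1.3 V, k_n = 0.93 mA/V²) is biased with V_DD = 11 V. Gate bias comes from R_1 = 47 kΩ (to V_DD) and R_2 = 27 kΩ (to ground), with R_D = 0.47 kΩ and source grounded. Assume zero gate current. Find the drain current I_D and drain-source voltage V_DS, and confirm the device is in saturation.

V_G = V_DD·R_2/(R_1+R_2) = 11×27/74 = 4.01 V. With the source grounded, V_GS = V_G = 4.01 V.
Assume saturation: I_D = (k_n/2)(V_GS − V_t)² = (0.93/2)×(4.01 − 1.3)² = 0.465×2.71² = 3.42 mA.
V_DS = V_DD − I_D·R_D = 11 − 3.42×0.47 = 9.39 V.
Saturation requires V_DS ≥ V_GS − V_t = 2.71 V; 9.39 ≥ 2.71 ✓.

I_D ≈ 3.4 mA, V_DS ≈ 9.4 V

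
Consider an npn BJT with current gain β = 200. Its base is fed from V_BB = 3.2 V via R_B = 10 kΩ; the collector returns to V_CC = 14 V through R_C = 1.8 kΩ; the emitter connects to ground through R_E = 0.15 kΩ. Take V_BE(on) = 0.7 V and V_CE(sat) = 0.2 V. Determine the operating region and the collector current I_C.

saturation; I_C ≈ 7.1 mA

Assume active: I_B = (3.2 − 0.7)/(10 + 201×0.15) = 0.0623 mA, I_C = β·I_B = 12.5 mA.
Then V_CE = 14 − 12.5×1.8 − 12.5×0.15 = -10.3 V < 0.2 V — the active assumption fails.
Re-solve with V_CE = 0.2 V. KCL at the emitter: V_E/R_E = (V_BB−0.7−V_E)/R_B + (V_CC−0.2−V_E)/R_C, giving V_E = 1.08 V.
I_C = (V_CC − 0.2 − V_E)/R_C = (13.8 − 1.08)/1.8 = 7.07 mA.
Check: I_B = (2.5 − 1.08)/10 = 0.142 mA, and β·I_B = 28.4 mA > I_C, confirming saturation.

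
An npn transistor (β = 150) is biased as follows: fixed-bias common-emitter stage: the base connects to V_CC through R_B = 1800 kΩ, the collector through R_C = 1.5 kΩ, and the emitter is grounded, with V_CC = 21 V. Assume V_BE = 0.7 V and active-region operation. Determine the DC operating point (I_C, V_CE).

I_C ≈ 1.7 mA, V_CE ≈ 18 V

Base loop: V_CC = I_B·R_B + V_BE, so I_B = (21 − 0.7)/1800 kΩ = 0.0113 mA.
In the active region I_C = β·I_B = 150 × 0.0113 = 1.69 mA.
Collector loop: V_CE = V_CC − I_C·R_C = 21 − 1.69×1.5 = 18.5 V.
Since V_CE = 18.5 V > V_CE(sat) ≈ 0.2 V, the transistor is in the active region as assumed.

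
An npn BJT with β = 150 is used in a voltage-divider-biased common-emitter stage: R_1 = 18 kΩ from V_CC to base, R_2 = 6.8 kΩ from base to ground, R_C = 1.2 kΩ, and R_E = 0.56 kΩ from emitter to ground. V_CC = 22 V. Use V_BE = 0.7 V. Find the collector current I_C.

Thevenize the base divider: V_Th = V_CC·R_2/(R_1+R_2) = 22×6.8/24.8 = 6.03 V, R_Th = R_1‖R_2 = 4.94 kΩ.
Base-emitter loop: V_Th = I_B·R_Th + V_BE + (β+1)I_B·R_E, so I_B = (6.03 − 0.7) / (4.94 + 151×0.56) = 0.0596 mA.
I_C = β·I_B = 150×0.0596 = 8.94 mA, and I_E = (β+1)I_B = 9 mA.
V_CE = V_CC − I_C·R_C − I_E·R_E = 22 − 8.94×1.2 − 9×0.56 = 6.24 V.
V_CE = 6.24 V > 0.2 V confirms active-region operation.

I_C ≈ 8.9 mA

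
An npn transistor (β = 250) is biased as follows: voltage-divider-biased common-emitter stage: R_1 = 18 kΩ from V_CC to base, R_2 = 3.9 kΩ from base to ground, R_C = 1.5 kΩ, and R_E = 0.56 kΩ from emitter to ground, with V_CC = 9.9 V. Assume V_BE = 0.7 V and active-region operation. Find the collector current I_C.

Thevenize the base divider: V_Th = V_CC·R_2/(R_1+R_2) = 9.9×3.9/21.9 = 1.76 V, R_Th = R_1‖R_2 = 3.21 kΩ.
Base-emitter loop: V_Th = I_B·R_Th + V_BE + (β+1)I_B·R_E, so I_B = (1.76 − 0.7) / (3.21 + 251×0.56) = 0.00739 mA.
I_C = β·I_B = 250×0.00739 = 1.85 mA, and I_E = (β+1)I_B = 1.86 mA.
V_CE = V_CC − I_C·R_C − I_E·R_E = 9.9 − 1.85×1.5 − 1.86×0.56 = 6.09 V.
V_CE = 6.09 V > 0.2 V confirms active-region operation.

I_C ≈ 1.8 mA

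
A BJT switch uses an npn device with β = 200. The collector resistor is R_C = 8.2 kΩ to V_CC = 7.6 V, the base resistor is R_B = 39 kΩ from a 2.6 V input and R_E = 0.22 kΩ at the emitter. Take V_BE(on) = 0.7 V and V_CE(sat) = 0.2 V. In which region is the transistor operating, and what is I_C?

Assume active: I_B = (2.6 − 0.7)/(39 + 201×0.22) = 0.0228 mA, I_C = β·I_B = 4.57 mA.
Then V_CE = 7.6 − 4.57×8.2 − 4.59×0.22 = -30.9 V < 0.2 V — the active assumption fails.
Re-solve with V_CE = 0.2 V. KCL at the emitter: V_E/R_E = (V_BB−0.7−V_E)/R_B + (V_CC−0.2−V_E)/R_C, giving V_E = 0.203 V.
I_C = (V_CC − 0.2 − V_E)/R_C = (7.4 − 0.203)/8.2 = 0.878 mA.
Check: I_B = (1.9 − 0.203)/39 = 0.0435 mA, and β·I_B = 8.7 mA > I_C, confirming saturation.

saturation; I_C ≈ 0.88 mA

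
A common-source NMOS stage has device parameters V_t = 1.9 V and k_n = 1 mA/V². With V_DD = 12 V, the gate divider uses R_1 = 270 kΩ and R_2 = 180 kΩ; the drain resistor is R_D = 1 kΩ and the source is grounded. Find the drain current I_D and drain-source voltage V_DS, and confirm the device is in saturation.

V_G = V_DD·R_2/(R_1+R_2) = 12×180/450 = 4.8 V. With the source grounded, V_GS = V_G = 4.8 V.
Assume saturation: I_D = (k_n/2)(V_GS − V_t)² = (1/2)×(4.8 − 1.9)² = 0.5×2.9² = 4.21 mA.
V_DS = V_DD − I_D·R_D = 12 − 4.21×1 = 7.79 V.
Saturation requires V_DS ≥ V_GS − V_t = 2.9 V; 7.79 ≥ 2.9 ✓.

I_D ≈ 4.2 mA, V_DS ≈ 7.8 V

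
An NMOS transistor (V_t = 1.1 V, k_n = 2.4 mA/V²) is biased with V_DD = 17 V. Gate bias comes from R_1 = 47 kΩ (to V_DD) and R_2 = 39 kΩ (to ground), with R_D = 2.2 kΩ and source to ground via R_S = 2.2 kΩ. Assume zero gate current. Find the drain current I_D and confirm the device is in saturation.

I_D ≈ 2.4 mA

V_G = V_DD·R_2/(R_1+R_2) = 17×39/86 = 7.71 V.
Assume saturation: I_D = (k_n/2)(V_GS − V_t)² with V_GS = V_G − I_D·R_S = 7.71 − 2.2·I_D.
Substituting gives 5.81·I_D² − 35.9·I_D + 52.4 = 0, with roots I_D = 2.37 or 3.81 mA.
The root I_D = 3.81 mA gives V_GS = -0.683 V ≤ V_t, so take I_D = 2.37 mA.
Then V_GS = 2.5 V and V_DS = V_DD − I_D(R_D+R_S) = 17 − 2.37×4.4 = 6.59 V.
Saturation requires V_DS ≥ V_GS − V_t = 1.4 V; 6.59 ≥ 1.4 ✓.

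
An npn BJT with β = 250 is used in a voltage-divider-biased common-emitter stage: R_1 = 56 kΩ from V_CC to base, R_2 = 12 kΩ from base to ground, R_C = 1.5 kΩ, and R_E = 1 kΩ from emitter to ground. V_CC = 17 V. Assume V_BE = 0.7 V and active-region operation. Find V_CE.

V_CE ≈ 11 V

Thevenize the base divider: V_Th = V_CC·R_2/(R_1+R_2) = 17×12/68 = 3 V, R_Th = R_1‖R_2 = 9.88 kΩ.
Base-emitter loop: V_Th = I_B·R_Th + V_BE + (β+1)I_B·R_E, so I_B = (3 − 0.7) / (9.88 + 251×1) = 0.00882 mA.
I_C = β·I_B = 250×0.00882 = 2.2 mA, and I_E = (β+1)I_B = 2.21 mA.
V_CE = V_CC − I_C·R_C − I_E·R_E = 17 − 2.2×1.5 − 2.21×1 = 11.5 V.
V_CE = 11.5 V > 0.2 V confirms active-region operation.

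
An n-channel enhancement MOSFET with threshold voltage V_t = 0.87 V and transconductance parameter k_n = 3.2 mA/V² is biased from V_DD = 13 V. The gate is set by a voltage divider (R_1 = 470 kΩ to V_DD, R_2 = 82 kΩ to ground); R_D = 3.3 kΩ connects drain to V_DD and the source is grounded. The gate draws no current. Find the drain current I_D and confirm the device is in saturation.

I_D ≈ 1.8 mA

V_G = V_DD·R_2/(R_1+R_2) = 13×82/552 = 1.93 V. With the source grounded, V_GS = V_G = 1.93 V.
Assume saturation: I_D = (k_n/2)(V_GS − V_t)² = (3.2/2)×(1.93 − 0.87)² = 1.6×1.06² = 1.8 mA.
V_DS = V_DD − I_D·R_D = 13 − 1.8×3.3 = 7.05 V.
Saturation requires V_DS ≥ V_GS − V_t = 1.06 V; 7.05 ≥ 1.06 ✓.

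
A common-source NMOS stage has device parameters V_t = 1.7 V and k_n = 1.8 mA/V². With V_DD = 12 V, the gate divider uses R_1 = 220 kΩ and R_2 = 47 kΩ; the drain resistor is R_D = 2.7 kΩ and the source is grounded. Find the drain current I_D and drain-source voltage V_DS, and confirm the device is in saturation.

V_G = V_DD·R_2/(R_1+R_2) = 12×47/267 = 2.11 V. With the source grounded, V_GS = V_G = 2.11 V.
Assume saturation: I_D = (k_n/2)(V_GS − V_t)² = (1.8/2)×(2.11 − 1.7)² = 0.9×0.412² = 0.153 mA.
V_DS = V_DD − I_D·R_D = 12 − 0.153×2.7 = 11.6 V.
Saturation requires V_DS ≥ V_GS − V_t = 0.412 V; 11.6 ≥ 0.412 ✓.

I_D ≈ 0.15 mA, V_DS ≈ 12 V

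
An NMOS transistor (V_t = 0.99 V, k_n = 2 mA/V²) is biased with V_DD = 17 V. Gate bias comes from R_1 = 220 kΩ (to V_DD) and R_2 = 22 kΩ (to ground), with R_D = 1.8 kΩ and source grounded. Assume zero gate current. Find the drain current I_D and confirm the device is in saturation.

V_G = V_DD·R_2/(R_1+R_2) = 17×22/242 = 1.55 V. With the source grounded, V_GS = V_G = 1.55 V.
Assume saturation: I_D = (k_n/2)(V_GS − V_t)² = (2/2)×(1.55 − 0.99)² = 1×0.555² = 0.309 mA.
V_DS = V_DD − I_D·R_D = 17 − 0.309×1.8 = 16.4 V.
Saturation requires V_DS ≥ V_GS − V_t = 0.555 V; 16.4 ≥ 0.555 ✓.

I_D ≈ 0.31 mA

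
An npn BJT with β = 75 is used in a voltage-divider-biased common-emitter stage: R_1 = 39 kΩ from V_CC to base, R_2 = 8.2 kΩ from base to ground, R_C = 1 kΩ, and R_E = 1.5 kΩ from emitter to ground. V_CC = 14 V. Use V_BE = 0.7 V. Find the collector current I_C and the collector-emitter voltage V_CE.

Thevenize the base divider: V_Th = V_CC·R_2/(R_1+R_2) = 14×8.2/47.2 = 2.43 V, R_Th = R_1‖R_2 = 6.78 kΩ.
Base-emitter loop: V_Th = I_B·R_Th + V_BE + (β+1)I_B·R_E, so I_B = (2.43 − 0.7) / (6.78 + 76×1.5) = 0.0143 mA.
I_C = β·I_B = 75×0.0143 = 1.08 mA, and I_E = (β+1)I_B = 1.09 mA.
V_CE = V_CC − I_C·R_C − I_E·R_E = 14 − 1.08×1 − 1.09×1.5 = 11.3 V.
V_CE = 11.3 V > 0.2 V confirms active-region operation.

I_C ≈ 1.1 mA, V_CE ≈ 11 V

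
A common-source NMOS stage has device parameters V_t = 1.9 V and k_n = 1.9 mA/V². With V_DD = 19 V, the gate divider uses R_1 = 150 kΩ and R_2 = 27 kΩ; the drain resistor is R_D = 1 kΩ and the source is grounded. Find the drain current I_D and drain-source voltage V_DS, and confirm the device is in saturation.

I_D ≈ 0.95 mA, V_DS ≈ 18 V

V_G = V_DD·R_2/(R_1+R_2) = 19×27/177 = 2.9 V. With the source grounded, V_GS = V_G = 2.9 V.
Assume saturation: I_D = (k_n/2)(V_GS − V_t)² = (1.9/2)×(2.9 − 1.9)² = 0.95×0.998² = 0.947 mA.
V_DS = V_DD − I_D·R_D = 19 − 0.947×1 = 18.1 V.
Saturation requires V_DS ≥ V_GS − V_t = 0.998 V; 18.1 ≥ 0.998 ✓.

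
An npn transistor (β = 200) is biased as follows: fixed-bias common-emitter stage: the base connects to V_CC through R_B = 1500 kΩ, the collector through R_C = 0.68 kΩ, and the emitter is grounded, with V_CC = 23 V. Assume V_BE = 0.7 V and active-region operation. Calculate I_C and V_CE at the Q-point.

I_C ≈ 3 mA, V_CE ≈ 21 V

Base loop: V_CC = I_B·R_B + V_BE, so I_B = (23 − 0.7)/1500 kΩ = 0.0149 mA.
In the active region I_C = β·I_B = 200 × 0.0149 = 2.97 mA.
Collector loop: V_CE = V_CC − I_C·R_C = 23 − 2.97×0.68 = 21 V.
Since V_CE = 21 V > V_CE(sat) ≈ 0.2 V, the transistor is in the active region as assumed.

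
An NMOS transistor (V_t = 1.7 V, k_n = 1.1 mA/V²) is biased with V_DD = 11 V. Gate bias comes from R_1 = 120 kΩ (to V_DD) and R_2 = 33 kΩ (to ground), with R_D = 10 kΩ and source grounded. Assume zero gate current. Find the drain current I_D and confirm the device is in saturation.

I_D ≈ 0.25 mA

V_G = V_DD·R_2/(R_1+R_2) = 11×33/153 = 2.37 V. With the source grounded, V_GS = V_G = 2.37 V.
Assume saturation: I_D = (k_n/2)(V_GS − V_t)² = (1.1/2)×(2.37 − 1.7)² = 0.55×0.673² = 0.249 mA.
V_DS = V_DD − I_D·R_D = 11 − 0.249×10 = 8.51 V.
Saturation requires V_DS ≥ V_GS − V_t = 0.673 V; 8.51 ≥ 0.673 ✓.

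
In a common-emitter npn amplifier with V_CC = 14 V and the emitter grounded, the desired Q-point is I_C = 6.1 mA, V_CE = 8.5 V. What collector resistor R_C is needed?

R_C ≈ 0.9 kΩ

Collector loop: V_CC = I_C·R_C + V_CE.
R_C = (V_CC − V_CE)/I_C = (14 − 8.5)/6.1 = 0.902 kΩ.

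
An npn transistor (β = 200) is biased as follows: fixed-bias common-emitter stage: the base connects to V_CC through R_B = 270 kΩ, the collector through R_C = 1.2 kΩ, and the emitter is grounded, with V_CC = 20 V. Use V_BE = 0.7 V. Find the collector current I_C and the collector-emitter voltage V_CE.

I_C ≈ 14 mA, V_CE ≈ 2.8 V

Base loop: V_CC = I_B·R_B + V_BE, so I_B = (20 − 0.7)/270 kΩ = 0.0715 mA.
In the active region I_C = β·I_B = 200 × 0.0715 = 14.3 mA.
Collector loop: V_CE = V_CC − I_C·R_C = 20 − 14.3×1.2 = 2.84 V.
Since V_CE = 2.84 V > V_CE(sat) ≈ 0.2 V, the transistor is in the active region as assumed.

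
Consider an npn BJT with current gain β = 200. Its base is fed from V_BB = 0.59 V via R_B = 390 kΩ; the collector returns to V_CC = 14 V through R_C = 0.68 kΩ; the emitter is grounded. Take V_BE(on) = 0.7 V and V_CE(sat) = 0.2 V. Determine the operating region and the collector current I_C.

cutoff; I_C ≈ 0

V_BB = 0.59 V ≤ V_BE(on) = 0.7 V, so the base-emitter junction is not forward biased.
The transistor is in cutoff: I_B = I_C = 0.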